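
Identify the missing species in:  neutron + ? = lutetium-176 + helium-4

Ta-179

Conserve mass number: 1 + A = 176 + 4, so A = 179.
Conserve atomic number: 0 + Z = 71 + 2, so Z = 73.
Z = 73 is tantalum, so the species is tantalum-179.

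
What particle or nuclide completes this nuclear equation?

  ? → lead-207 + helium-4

Po-211

Conserve mass number: A = 207 + 4, so A = 211.
Conserve atomic number: Z = 82 + 2, so Z = 84.
Z = 84 is polonium, so the species is polonium-211.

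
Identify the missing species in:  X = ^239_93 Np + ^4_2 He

Am-243

Conserve mass number: A = 239 + 4, so A = 243.
Conserve atomic number: Z = 93 + 2, so Z = 95.
Z = 95 is americium, so the species is ^243_95 Am.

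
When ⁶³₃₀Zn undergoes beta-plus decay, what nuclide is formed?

Beta-plus decay: mass number changes by +0, atomic number by -1.
A: 63 = 63; Z: 30 − 1 = 29.
Z = 29 is copper, so the daughter is ⁶³₂₉Cu.

Cu-63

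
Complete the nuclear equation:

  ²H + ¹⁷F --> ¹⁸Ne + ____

Conserve mass number: 2 + 17 = 18 + A, so A = 1.
Conserve atomic number: 1 + 9 = 10 + Z, so Z = 0.
A = 1 and Z = 0 is ¹n — a neutron.

neutron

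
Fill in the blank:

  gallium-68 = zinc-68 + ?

Conserve mass number: 68 = 68 + A, so A = 0.
Conserve atomic number: 31 = 30 + Z, so Z = 1.
A = 0 and Z = 1 is e⁺ — a positron.

positron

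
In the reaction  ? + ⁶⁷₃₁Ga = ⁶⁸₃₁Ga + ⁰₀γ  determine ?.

Conserve mass number: A + 67 = 68 + 0, so A = 1.
Conserve atomic number: Z + 31 = 31 + 0, so Z = 0.
A = 1 and Z = 0 is ¹₀n — a neutron.

neutron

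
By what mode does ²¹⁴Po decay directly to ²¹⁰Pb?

alpha decay

ΔA = 210 − 214 = -4; ΔZ = 82 − 84 = -2.
A drops by 4 and Z drops by 2 — the signature of alpha emission.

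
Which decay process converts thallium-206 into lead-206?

ΔA = 206 − 206 = 0; ΔZ = 82 − 81 = +1.
A is unchanged and Z rises by 1 — a neutron has become a proton (β⁻ decay).

beta-minus decay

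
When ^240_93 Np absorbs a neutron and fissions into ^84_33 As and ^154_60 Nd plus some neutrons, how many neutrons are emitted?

Conserve mass number: 241 = 84 + 154 + k, so k = 241 − 238 = 3.
Check atomic number: 93 = 33 + 60 + 0 = 93. ✓

3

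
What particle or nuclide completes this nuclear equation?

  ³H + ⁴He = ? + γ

Li-7

Conserve mass number: 3 + 4 = A + 0, so A = 7.
Conserve atomic number: 1 + 2 = Z + 0, so Z = 3.
Z = 3 is lithium, so the species is ⁷Li.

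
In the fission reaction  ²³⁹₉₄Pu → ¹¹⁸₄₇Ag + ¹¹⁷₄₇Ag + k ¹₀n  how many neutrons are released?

Conserve mass number: 239 = 118 + 117 + k, so k = 239 − 235 = 4.
Check atomic number: 94 = 47 + 47 + 0 = 94. ✓

4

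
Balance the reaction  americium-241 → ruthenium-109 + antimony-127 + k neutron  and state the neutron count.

Conserve mass number: 241 = 109 + 127 + k, so k = 241 − 236 = 5.
Check atomic number: 95 = 44 + 51 + 0 = 95. ✓

5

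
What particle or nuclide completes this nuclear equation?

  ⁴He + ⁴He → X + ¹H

Conserve mass number: 4 + 4 = A + 1, so A = 7.
Conserve atomic number: 2 + 2 = Z + 1, so Z = 3.
Z = 3 is lithium, so the species is ⁷Li.

Li-7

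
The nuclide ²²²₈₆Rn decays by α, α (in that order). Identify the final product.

Start: (A, Z) = (222, 86).
After α: (218, 84).
After α: (214, 82).
Z = 82 is lead.

Pb-214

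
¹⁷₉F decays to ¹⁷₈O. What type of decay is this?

ΔA = 17 − 17 = 0; ΔZ = 8 − 9 = -1.
A is unchanged and Z drops by 1 — a proton has become a neutron (β⁺ emission or electron capture).

beta-plus decay or electron capture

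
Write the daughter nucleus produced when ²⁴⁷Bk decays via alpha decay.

Am-243

Alpha decay: mass number changes by -4, atomic number by -2.
A: 247 − 4 = 243; Z: 97 − 2 = 95.
Z = 95 is americium, so the daughter is ²⁴³Am.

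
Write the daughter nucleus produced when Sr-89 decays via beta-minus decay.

Beta-minus decay: mass number changes by +0, atomic number by +1.
A: 89 = 89; Z: 38 + 1 = 39.
Z = 39 is yttrium, so the daughter is Y-89.

Y-89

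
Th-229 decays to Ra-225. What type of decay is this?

ΔA = 225 − 229 = -4; ΔZ = 88 − 90 = -2.
A drops by 4 and Z drops by 2 — the signature of alpha emission.

alpha decay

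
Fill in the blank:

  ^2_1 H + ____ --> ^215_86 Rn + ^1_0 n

At-214

Conserve mass number: 2 + A = 215 + 1, so A = 214.
Conserve atomic number: 1 + Z = 86 + 0, so Z = 85.
Z = 85 is astatine, so the species is ^214_85 At.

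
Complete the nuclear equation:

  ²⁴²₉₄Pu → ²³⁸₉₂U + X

Conserve mass number: 242 = 238 + A, so A = 4.
Conserve atomic number: 94 = 92 + Z, so Z = 2.
A = 4 and Z = 2 is ⁴₂He — an alpha particle.

alpha particle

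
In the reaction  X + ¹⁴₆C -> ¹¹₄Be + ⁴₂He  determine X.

Conserve mass number: A + 14 = 11 + 4, so A = 1.
Conserve atomic number: Z + 6 = 4 + 2, so Z = 0.
A = 1 and Z = 0 is ¹₀n — a neutron.

neutron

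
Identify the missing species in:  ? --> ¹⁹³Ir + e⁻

Os-193

Conserve mass number: A = 193 + 0, so A = 193.
Conserve atomic number: Z = 77 − 1, so Z = 76.
Z = 76 is osmium, so the species is ¹⁹³Os.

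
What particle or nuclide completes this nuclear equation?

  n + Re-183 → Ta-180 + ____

Conserve mass number: 1 + 183 = 180 + A, so A = 4.
Conserve atomic number: 0 + 75 = 73 + Z, so Z = 2.
A = 4 and Z = 2 is He-4 — an alpha particle.

alpha particle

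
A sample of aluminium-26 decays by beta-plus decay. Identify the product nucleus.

Mg-26

Beta-plus decay: mass number changes by +0, atomic number by -1.
A: 26 = 26; Z: 13 − 1 = 12.
Z = 12 is magnesium, so the daughter is magnesium-26.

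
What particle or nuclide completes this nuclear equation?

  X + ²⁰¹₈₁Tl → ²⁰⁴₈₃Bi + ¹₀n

Conserve mass number: A + 201 = 204 + 1, so A = 4.
Conserve atomic number: Z + 81 = 83 + 0, so Z = 2.
A = 4 and Z = 2 is ⁴₂He — an alpha particle.

alpha particle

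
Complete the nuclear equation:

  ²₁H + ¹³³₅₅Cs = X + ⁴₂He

Conserve mass number: 2 + 133 = A + 4, so A = 131.
Conserve atomic number: 1 + 55 = Z + 2, so Z = 54.
Z = 54 is xenon, so the species is ¹³¹₅₄Xe.

Xe-131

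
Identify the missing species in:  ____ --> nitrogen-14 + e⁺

O-14

Conserve mass number: A = 14 + 0, so A = 14.
Conserve atomic number: Z = 7 + 1, so Z = 8.
Z = 8 is oxygen, so the species is oxygen-14.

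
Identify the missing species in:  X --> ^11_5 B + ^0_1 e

Conserve mass number: A = 11 + 0, so A = 11.
Conserve atomic number: Z = 5 + 1, so Z = 6.
Z = 6 is carbon, so the species is ^11_6 C.

C-11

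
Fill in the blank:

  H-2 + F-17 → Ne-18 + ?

Conserve mass number: 2 + 17 = 18 + A, so A = 1.
Conserve atomic number: 1 + 9 = 10 + Z, so Z = 0.
A = 1 and Z = 0 is n — a neutron.

neutron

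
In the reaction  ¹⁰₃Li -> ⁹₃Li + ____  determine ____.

neutron

Conserve mass number: 10 = 9 + A, so A = 1.
Conserve atomic number: 3 = 3 + Z, so Z = 0.
A = 1 and Z = 0 is ¹₀n — a neutron.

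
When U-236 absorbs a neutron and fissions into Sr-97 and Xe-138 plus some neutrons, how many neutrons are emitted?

2

Conserve mass number: 237 = 97 + 138 + k, so k = 237 − 235 = 2.
Check atomic number: 92 = 38 + 54 + 0 = 92. ✓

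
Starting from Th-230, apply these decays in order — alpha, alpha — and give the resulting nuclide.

Start: (A, Z) = (230, 90).
After α: (226, 88).
After α: (222, 86).
Z = 86 is radon.

Rn-222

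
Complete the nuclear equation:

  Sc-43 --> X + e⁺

Conserve mass number: 43 = A + 0, so A = 43.
Conserve atomic number: 21 = Z + 1, so Z = 20.
Z = 20 is calcium, so the species is Ca-43.

Ca-43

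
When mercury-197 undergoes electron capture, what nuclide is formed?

Electron capture: mass number changes by +0, atomic number by -1.
A: 197 = 197; Z: 80 − 1 = 79.
Z = 79 is gold, so the daughter is gold-197.

Au-197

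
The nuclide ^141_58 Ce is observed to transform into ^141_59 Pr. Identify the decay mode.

beta-minus decay

ΔA = 141 − 141 = 0; ΔZ = 59 − 58 = +1.
A is unchanged and Z rises by 1 — a neutron has become a proton (β⁻ decay).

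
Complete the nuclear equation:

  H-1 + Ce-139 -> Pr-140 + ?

gamma ray

Conserve mass number: 1 + 139 = 140 + A, so A = 0.
Conserve atomic number: 1 + 58 = 59 + Z, so Z = 0.
A = 0 and Z = 0 is γ — a gamma ray.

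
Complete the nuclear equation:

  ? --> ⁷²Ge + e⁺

Conserve mass number: A = 72 + 0, so A = 72.
Conserve atomic number: Z = 32 + 1, so Z = 33.
Z = 33 is arsenic, so the species is ⁷²As.

As-72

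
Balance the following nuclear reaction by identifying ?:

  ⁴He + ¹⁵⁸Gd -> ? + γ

Conserve mass number: 4 + 158 = A + 0, so A = 162.
Conserve atomic number: 2 + 64 = Z + 0, so Z = 66.
Z = 66 is dysprosium, so the species is ¹⁶²Dy.

Dy-162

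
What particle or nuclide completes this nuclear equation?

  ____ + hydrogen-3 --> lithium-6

He-3

Conserve mass number: A + 3 = 6, so A = 3.
Conserve atomic number: Z + 1 = 3, so Z = 2.
Z = 2 is helium, so the species is helium-3.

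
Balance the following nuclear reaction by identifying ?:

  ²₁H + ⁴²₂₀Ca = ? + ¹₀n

Conserve mass number: 2 + 42 = A + 1, so A = 43.
Conserve atomic number: 1 + 20 = Z + 0, so Z = 21.
Z = 21 is scandium, so the species is ⁴³₂₁Sc.

Sc-43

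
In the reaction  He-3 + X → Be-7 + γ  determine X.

alpha particle

Conserve mass number: 3 + A = 7 + 0, so A = 4.
Conserve atomic number: 2 + Z = 4 + 0, so Z = 2.
A = 4 and Z = 2 is He-4 — an alpha particle.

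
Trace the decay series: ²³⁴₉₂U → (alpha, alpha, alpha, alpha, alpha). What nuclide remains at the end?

Start: (A, Z) = (234, 92).
After α: (230, 90).
After α: (226, 88).
After α: (222, 86).
After α: (218, 84).
After α: (214, 82).
Z = 82 is lead.

Pb-214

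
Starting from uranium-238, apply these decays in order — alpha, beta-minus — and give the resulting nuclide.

Pa-234

Start: (A, Z) = (238, 92).
After α: (234, 90).
After β⁻: (234, 91).
Z = 91 is protactinium.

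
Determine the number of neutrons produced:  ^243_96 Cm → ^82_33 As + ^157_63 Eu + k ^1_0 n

4

Conserve mass number: 243 = 82 + 157 + k, so k = 243 − 239 = 4.
Check atomic number: 96 = 33 + 63 + 0 = 96. ✓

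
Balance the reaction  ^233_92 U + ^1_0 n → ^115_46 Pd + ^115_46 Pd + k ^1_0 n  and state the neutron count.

4

Conserve mass number: 234 = 115 + 115 + k, so k = 234 − 230 = 4.
Check atomic number: 92 = 46 + 46 + 0 = 92. ✓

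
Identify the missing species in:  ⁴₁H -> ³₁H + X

neutron

Conserve mass number: 4 = 3 + A, so A = 1.
Conserve atomic number: 1 = 1 + Z, so Z = 0.
A = 1 and Z = 0 is ¹₀n — a neutron.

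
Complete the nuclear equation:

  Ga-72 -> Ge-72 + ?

beta-minus particle

Conserve mass number: 72 = 72 + A, so A = 0.
Conserve atomic number: 31 = 32 + Z, so Z = -1.
A = 0 and Z = -1 is e⁻ — a beta-minus particle.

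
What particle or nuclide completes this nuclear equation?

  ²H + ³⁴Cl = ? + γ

Conserve mass number: 2 + 34 = A + 0, so A = 36.
Conserve atomic number: 1 + 17 = Z + 0, so Z = 18.
Z = 18 is argon, so the species is ³⁶Ar.

Ar-36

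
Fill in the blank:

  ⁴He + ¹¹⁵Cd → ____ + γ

Sn-119

Conserve mass number: 4 + 115 = A + 0, so A = 119.
Conserve atomic number: 2 + 48 = Z + 0, so Z = 50.
Z = 50 is tin, so the species is ¹¹⁹Sn.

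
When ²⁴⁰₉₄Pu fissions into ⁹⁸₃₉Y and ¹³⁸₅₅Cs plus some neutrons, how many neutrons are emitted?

4

Conserve mass number: 240 = 98 + 138 + k, so k = 240 − 236 = 4.
Check atomic number: 94 = 39 + 55 + 0 = 94. ✓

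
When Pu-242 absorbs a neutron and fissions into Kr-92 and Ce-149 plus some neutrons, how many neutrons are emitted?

Conserve mass number: 243 = 92 + 149 + k, so k = 243 − 241 = 2.
Check atomic number: 94 = 36 + 58 + 0 = 94. ✓

2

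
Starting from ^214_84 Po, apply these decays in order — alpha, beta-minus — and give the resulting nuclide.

Bi-210

Start: (A, Z) = (214, 84).
After α: (210, 82).
After β⁻: (210, 83).
Z = 83 is bismuth.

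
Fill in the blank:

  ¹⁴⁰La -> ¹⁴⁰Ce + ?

beta-minus particle

Conserve mass number: 140 = 140 + A, so A = 0.
Conserve atomic number: 57 = 58 + Z, so Z = -1.
A = 0 and Z = -1 is e⁻ — a beta-minus particle.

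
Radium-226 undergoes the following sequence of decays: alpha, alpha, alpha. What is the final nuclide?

Pb-214

Start: (A, Z) = (226, 88).
After α: (222, 86).
After α: (218, 84).
After α: (214, 82).
Z = 82 is lead.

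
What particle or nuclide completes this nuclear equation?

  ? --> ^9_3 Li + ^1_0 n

Conserve mass number: A = 9 + 1, so A = 10.
Conserve atomic number: Z = 3 + 0, so Z = 3.
Z = 3 is lithium, so the species is ^10_3 Li.

Li-10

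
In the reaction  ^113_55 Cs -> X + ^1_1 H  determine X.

Conserve mass number: 113 = A + 1, so A = 112.
Conserve atomic number: 55 = Z + 1, so Z = 54.
Z = 54 is xenon, so the species is ^112_54 Xe.

Xe-112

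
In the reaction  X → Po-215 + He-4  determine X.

Conserve mass number: A = 215 + 4, so A = 219.
Conserve atomic number: Z = 84 + 2, so Z = 86.
Z = 86 is radon, so the species is Rn-219.

Rn-219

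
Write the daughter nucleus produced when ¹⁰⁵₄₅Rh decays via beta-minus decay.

Beta-minus decay: mass number changes by +0, atomic number by +1.
A: 105 = 105; Z: 45 + 1 = 46.
Z = 46 is palladium, so the daughter is ¹⁰⁵₄₆Pd.

Pd-105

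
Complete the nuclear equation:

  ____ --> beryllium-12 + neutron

Be-13

Conserve mass number: A = 12 + 1, so A = 13.
Conserve atomic number: Z = 4 + 0, so Z = 4.
Z = 4 is beryllium, so the species is beryllium-13.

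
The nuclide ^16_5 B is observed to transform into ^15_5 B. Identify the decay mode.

neutron emission

ΔA = 15 − 16 = -1; ΔZ = 5 − 5 = +0.
A drops by 1 with Z unchanged — a neutron was emitted.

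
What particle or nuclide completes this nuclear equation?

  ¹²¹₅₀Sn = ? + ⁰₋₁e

Conserve mass number: 121 = A + 0, so A = 121.
Conserve atomic number: 50 = Z − 1, so Z = 51.
Z = 51 is antimony, so the species is ¹²¹₅₁Sb.

Sb-121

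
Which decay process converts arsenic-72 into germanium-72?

beta-plus decay or electron capture

ΔA = 72 − 72 = 0; ΔZ = 32 − 33 = -1.
A is unchanged and Z drops by 1 — a proton has become a neutron (β⁺ emission or electron capture).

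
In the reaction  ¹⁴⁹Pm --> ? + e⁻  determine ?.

Sm-149

Conserve mass number: 149 = A + 0, so A = 149.
Conserve atomic number: 61 = Z − 1, so Z = 62.
Z = 62 is samarium, so the species is ¹⁴⁹Sm.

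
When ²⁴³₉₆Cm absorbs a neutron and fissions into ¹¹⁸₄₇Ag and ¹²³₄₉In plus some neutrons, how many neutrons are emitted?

Conserve mass number: 244 = 118 + 123 + k, so k = 244 − 241 = 3.
Check atomic number: 96 = 47 + 49 + 0 = 96. ✓

3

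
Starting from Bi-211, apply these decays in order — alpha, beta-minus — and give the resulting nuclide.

Start: (A, Z) = (211, 83).
After α: (207, 81).
After β⁻: (207, 82).
Z = 82 is lead.

Pb-207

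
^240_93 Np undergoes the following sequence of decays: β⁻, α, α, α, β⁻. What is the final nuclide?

Start: (A, Z) = (240, 93).
After β⁻: (240, 94).
After α: (236, 92).
After α: (232, 90).
After α: (228, 88).
After β⁻: (228, 89).
Z = 89 is actinium.

Ac-228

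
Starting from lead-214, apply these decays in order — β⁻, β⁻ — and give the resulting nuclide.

Po-214

Start: (A, Z) = (214, 82).
After β⁻: (214, 83).
After β⁻: (214, 84).
Z = 84 is polonium.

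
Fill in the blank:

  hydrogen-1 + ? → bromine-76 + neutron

Conserve mass number: 1 + A = 76 + 1, so A = 76.
Conserve atomic number: 1 + Z = 35 + 0, so Z = 34.
Z = 34 is selenium, so the species is selenium-76.

Se-76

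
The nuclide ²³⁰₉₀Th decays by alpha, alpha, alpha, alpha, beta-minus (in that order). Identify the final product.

Start: (A, Z) = (230, 90).
After α: (226, 88).
After α: (222, 86).
After α: (218, 84).
After α: (214, 82).
After β⁻: (214, 83).
Z = 83 is bismuth.

Bi-214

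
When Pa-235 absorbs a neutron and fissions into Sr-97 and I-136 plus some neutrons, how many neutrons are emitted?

3

Conserve mass number: 236 = 97 + 136 + k, so k = 236 − 233 = 3.
Check atomic number: 91 = 38 + 53 + 0 = 91. ✓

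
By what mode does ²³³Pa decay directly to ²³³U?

beta-minus decay

ΔA = 233 − 233 = 0; ΔZ = 92 − 91 = +1.
A is unchanged and Z rises by 1 — a neutron has become a proton (β⁻ decay).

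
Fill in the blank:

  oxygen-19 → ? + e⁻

F-19

Conserve mass number: 19 = A + 0, so A = 19.
Conserve atomic number: 8 = Z − 1, so Z = 9.
Z = 9 is fluorine, so the species is fluorine-19.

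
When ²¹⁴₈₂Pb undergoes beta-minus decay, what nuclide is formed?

Beta-minus decay: mass number changes by +0, atomic number by +1.
A: 214 = 214; Z: 82 + 1 = 83.
Z = 83 is bismuth, so the daughter is ²¹⁴₈₃Bi.

Bi-214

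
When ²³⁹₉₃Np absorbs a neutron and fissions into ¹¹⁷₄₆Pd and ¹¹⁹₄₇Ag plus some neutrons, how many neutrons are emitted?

4

Conserve mass number: 240 = 117 + 119 + k, so k = 240 − 236 = 4.
Check atomic number: 93 = 46 + 47 + 0 = 93. ✓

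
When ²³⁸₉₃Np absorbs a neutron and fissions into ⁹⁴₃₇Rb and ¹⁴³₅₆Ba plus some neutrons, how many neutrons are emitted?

2

Conserve mass number: 239 = 94 + 143 + k, so k = 239 − 237 = 2.
Check atomic number: 93 = 37 + 56 + 0 = 93. ✓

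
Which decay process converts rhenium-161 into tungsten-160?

ΔA = 160 − 161 = -1; ΔZ = 74 − 75 = -1.
A drops by 1 and Z drops by 1 — a proton was emitted.

proton emission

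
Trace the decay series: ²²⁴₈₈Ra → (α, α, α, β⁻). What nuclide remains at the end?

Bi-212

Start: (A, Z) = (224, 88).
After α: (220, 86).
After α: (216, 84).
After α: (212, 82).
After β⁻: (212, 83).
Z = 83 is bismuth.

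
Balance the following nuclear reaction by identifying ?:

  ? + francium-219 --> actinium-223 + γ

alpha particle

Conserve mass number: A + 219 = 223 + 0, so A = 4.
Conserve atomic number: Z + 87 = 89 + 0, so Z = 2.
A = 4 and Z = 2 is helium-4 — an alpha particle.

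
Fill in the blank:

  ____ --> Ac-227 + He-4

Pa-231

Conserve mass number: A = 227 + 4, so A = 231.
Conserve atomic number: Z = 89 + 2, so Z = 91.
Z = 91 is protactinium, so the species is Pa-231.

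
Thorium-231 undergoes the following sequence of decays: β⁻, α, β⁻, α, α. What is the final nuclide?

Rn-219

Start: (A, Z) = (231, 90).
After β⁻: (231, 91).
After α: (227, 89).
After β⁻: (227, 90).
After α: (223, 88).
After α: (219, 86).
Z = 86 is radon.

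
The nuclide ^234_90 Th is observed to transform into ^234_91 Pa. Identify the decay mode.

ΔA = 234 − 234 = 0; ΔZ = 91 − 90 = +1.
A is unchanged and Z rises by 1 — a neutron has become a proton (β⁻ decay).

beta-minus decay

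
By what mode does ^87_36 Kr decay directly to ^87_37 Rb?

ΔA = 87 − 87 = 0; ΔZ = 37 − 36 = +1.
A is unchanged and Z rises by 1 — a neutron has become a proton (β⁻ decay).

beta-minus decay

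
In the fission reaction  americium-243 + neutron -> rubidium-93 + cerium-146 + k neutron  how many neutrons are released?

5

Conserve mass number: 244 = 93 + 146 + k, so k = 244 − 239 = 5.
Check atomic number: 95 = 37 + 58 + 0 = 95. ✓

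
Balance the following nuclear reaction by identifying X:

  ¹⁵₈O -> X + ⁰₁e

Conserve mass number: 15 = A + 0, so A = 15.
Conserve atomic number: 8 = Z + 1, so Z = 7.
Z = 7 is nitrogen, so the species is ¹⁵₇N.

N-15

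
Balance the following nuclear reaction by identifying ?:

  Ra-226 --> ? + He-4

Rn-222

Conserve mass number: 226 = A + 4, so A = 222.
Conserve atomic number: 88 = Z + 2, so Z = 86.
Z = 86 is radon, so the species is Rn-222.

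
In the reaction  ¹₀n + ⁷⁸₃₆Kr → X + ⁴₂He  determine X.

Se-75

Conserve mass number: 1 + 78 = A + 4, so A = 75.
Conserve atomic number: 0 + 36 = Z + 2, so Z = 34.
Z = 34 is selenium, so the species is ⁷⁵₃₄Se.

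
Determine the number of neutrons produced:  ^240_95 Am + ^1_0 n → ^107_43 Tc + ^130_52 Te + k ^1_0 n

4

Conserve mass number: 241 = 107 + 130 + k, so k = 241 − 237 = 4.
Check atomic number: 95 = 43 + 52 + 0 = 95. ✓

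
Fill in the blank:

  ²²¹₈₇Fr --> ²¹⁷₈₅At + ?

Conserve mass number: 221 = 217 + A, so A = 4.
Conserve atomic number: 87 = 85 + Z, so Z = 2.
A = 4 and Z = 2 is ⁴₂He — an alpha particle.

alpha particle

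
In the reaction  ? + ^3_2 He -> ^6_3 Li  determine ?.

Conserve mass number: A + 3 = 6, so A = 3.
Conserve atomic number: Z + 2 = 3, so Z = 1.
A = 3 and Z = 1 is ^3_1 H — a triton.

triton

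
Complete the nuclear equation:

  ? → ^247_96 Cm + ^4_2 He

Conserve mass number: A = 247 + 4, so A = 251.
Conserve atomic number: Z = 96 + 2, so Z = 98.
Z = 98 is californium, so the species is ^251_98 Cf.

Cf-251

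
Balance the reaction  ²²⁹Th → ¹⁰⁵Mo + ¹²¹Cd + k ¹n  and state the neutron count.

3

Conserve mass number: 229 = 105 + 121 + k, so k = 229 − 226 = 3.
Check atomic number: 90 = 42 + 48 + 0 = 90. ✓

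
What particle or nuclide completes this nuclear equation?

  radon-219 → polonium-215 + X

Conserve mass number: 219 = 215 + A, so A = 4.
Conserve atomic number: 86 = 84 + Z, so Z = 2.
A = 4 and Z = 2 is helium-4 — an alpha particle.

alpha particle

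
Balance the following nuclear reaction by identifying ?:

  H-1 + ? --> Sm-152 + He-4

Conserve mass number: 1 + A = 152 + 4, so A = 155.
Conserve atomic number: 1 + Z = 62 + 2, so Z = 63.
Z = 63 is europium, so the species is Eu-155.

Eu-155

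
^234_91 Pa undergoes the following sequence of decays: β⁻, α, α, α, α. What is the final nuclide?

Start: (A, Z) = (234, 91).
After β⁻: (234, 92).
After α: (230, 90).
After α: (226, 88).
After α: (222, 86).
After α: (218, 84).
Z = 84 is polonium.

Po-218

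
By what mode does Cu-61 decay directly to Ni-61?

beta-plus decay or electron capture

ΔA = 61 − 61 = 0; ΔZ = 28 − 29 = -1.
A is unchanged and Z drops by 1 — a proton has become a neutron (β⁺ emission or electron capture).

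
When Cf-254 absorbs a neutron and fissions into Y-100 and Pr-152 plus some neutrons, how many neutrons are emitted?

Conserve mass number: 255 = 100 + 152 + k, so k = 255 − 252 = 3.
Check atomic number: 98 = 39 + 59 + 0 = 98. ✓

3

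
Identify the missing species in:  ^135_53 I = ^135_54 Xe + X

beta-minus particle

Conserve mass number: 135 = 135 + A, so A = 0.
Conserve atomic number: 53 = 54 + Z, so Z = -1.
A = 0 and Z = -1 is ^0_-1 e — a beta-minus particle.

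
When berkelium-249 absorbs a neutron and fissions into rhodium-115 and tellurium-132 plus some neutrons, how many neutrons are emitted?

3

Conserve mass number: 250 = 115 + 132 + k, so k = 250 − 247 = 3.
Check atomic number: 97 = 45 + 52 + 0 = 97. ✓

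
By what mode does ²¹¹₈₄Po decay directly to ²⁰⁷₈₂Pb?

alpha decay

ΔA = 207 − 211 = -4; ΔZ = 82 − 84 = -2.
A drops by 4 and Z drops by 2 — the signature of alpha emission.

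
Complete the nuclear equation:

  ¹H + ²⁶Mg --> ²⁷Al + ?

Conserve mass number: 1 + 26 = 27 + A, so A = 0.
Conserve atomic number: 1 + 12 = 13 + Z, so Z = 0.
A = 0 and Z = 0 is γ — a gamma ray.

gamma ray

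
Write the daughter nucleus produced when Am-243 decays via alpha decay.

Alpha decay: mass number changes by -4, atomic number by -2.
A: 243 − 4 = 239; Z: 95 − 2 = 93.
Z = 93 is neptunium, so the daughter is Np-239.

Np-239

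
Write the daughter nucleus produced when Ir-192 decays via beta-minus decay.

Pt-192

Beta-minus decay: mass number changes by +0, atomic number by +1.
A: 192 = 192; Z: 77 + 1 = 78.
Z = 78 is platinum, so the daughter is Pt-192.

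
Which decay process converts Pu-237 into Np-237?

ΔA = 237 − 237 = 0; ΔZ = 93 − 94 = -1.
A is unchanged and Z drops by 1 — a proton has become a neutron (β⁺ emission or electron capture).

beta-plus decay or electron capture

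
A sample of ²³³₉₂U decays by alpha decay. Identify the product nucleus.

Alpha decay: mass number changes by -4, atomic number by -2.
A: 233 − 4 = 229; Z: 92 − 2 = 90.
Z = 90 is thorium, so the daughter is ²²⁹₉₀Th.

Th-229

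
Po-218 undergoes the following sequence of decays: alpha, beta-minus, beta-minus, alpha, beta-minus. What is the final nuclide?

Bi-210

Start: (A, Z) = (218, 84).
After α: (214, 82).
After β⁻: (214, 83).
After β⁻: (214, 84).
After α: (210, 82).
After β⁻: (210, 83).
Z = 83 is bismuth.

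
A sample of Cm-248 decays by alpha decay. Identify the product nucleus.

Alpha decay: mass number changes by -4, atomic number by -2.
A: 248 − 4 = 244; Z: 96 − 2 = 94.
Z = 94 is plutonium, so the daughter is Pu-244.

Pu-244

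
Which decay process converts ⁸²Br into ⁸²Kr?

beta-minus decay

ΔA = 82 − 82 = 0; ΔZ = 36 − 35 = +1.
A is unchanged and Z rises by 1 — a neutron has become a proton (β⁻ decay).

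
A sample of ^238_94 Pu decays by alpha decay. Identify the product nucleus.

Alpha decay: mass number changes by -4, atomic number by -2.
A: 238 − 4 = 234; Z: 94 − 2 = 92.
Z = 92 is uranium, so the daughter is ^234_92 U.

U-234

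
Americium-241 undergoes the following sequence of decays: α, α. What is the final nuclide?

Start: (A, Z) = (241, 95).
After α: (237, 93).
After α: (233, 91).
Z = 91 is protactinium.

Pa-233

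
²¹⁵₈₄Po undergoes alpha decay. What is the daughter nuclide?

Pb-211

Alpha decay: mass number changes by -4, atomic number by -2.
A: 215 − 4 = 211; Z: 84 − 2 = 82.
Z = 82 is lead, so the daughter is ²¹¹₈₂Pb.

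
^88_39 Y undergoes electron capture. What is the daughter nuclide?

Sr-88

Electron capture: mass number changes by +0, atomic number by -1.
A: 88 = 88; Z: 39 − 1 = 38.
Z = 38 is strontium, so the daughter is ^88_38 Sr.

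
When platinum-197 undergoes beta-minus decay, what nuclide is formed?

Beta-minus decay: mass number changes by +0, atomic number by +1.
A: 197 = 197; Z: 78 + 1 = 79.
Z = 79 is gold, so the daughter is gold-197.

Au-197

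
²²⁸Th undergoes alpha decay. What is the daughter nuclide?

Alpha decay: mass number changes by -4, atomic number by -2.
A: 228 − 4 = 224; Z: 90 − 2 = 88.
Z = 88 is radium, so the daughter is ²²⁴Ra.

Ra-224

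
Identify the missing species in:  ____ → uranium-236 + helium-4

Conserve mass number: A = 236 + 4, so A = 240.
Conserve atomic number: Z = 92 + 2, so Z = 94.
Z = 94 is plutonium, so the species is plutonium-240.

Pu-240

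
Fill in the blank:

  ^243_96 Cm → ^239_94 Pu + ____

alpha particle

Conserve mass number: 243 = 239 + A, so A = 4.
Conserve atomic number: 96 = 94 + Z, so Z = 2.
A = 4 and Z = 2 is ^4_2 He — an alpha particle.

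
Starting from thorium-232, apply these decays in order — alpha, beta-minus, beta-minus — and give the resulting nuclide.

Th-228

Start: (A, Z) = (232, 90).
After α: (228, 88).
After β⁻: (228, 89).
After β⁻: (228, 90).
Z = 90 is thorium.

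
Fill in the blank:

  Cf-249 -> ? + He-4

Cm-245

Conserve mass number: 249 = A + 4, so A = 245.
Conserve atomic number: 98 = Z + 2, so Z = 96.
Z = 96 is curium, so the species is Cm-245.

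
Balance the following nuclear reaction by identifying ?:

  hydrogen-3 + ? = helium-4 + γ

Conserve mass number: 3 + A = 4 + 0, so A = 1.
Conserve atomic number: 1 + Z = 2 + 0, so Z = 1.
A = 1 and Z = 1 is hydrogen-1 — a proton.

proton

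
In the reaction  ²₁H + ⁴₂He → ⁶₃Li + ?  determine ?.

gamma ray

Conserve mass number: 2 + 4 = 6 + A, so A = 0.
Conserve atomic number: 1 + 2 = 3 + Z, so Z = 0.
A = 0 and Z = 0 is ⁰₀γ — a gamma ray.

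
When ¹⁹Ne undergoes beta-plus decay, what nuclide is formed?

Beta-plus decay: mass number changes by +0, atomic number by -1.
A: 19 = 19; Z: 10 − 1 = 9.
Z = 9 is fluorine, so the daughter is ¹⁹F.

F-19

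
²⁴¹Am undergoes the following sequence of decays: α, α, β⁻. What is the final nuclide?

U-233

Start: (A, Z) = (241, 95).
After α: (237, 93).
After α: (233, 91).
After β⁻: (233, 92).
Z = 92 is uranium.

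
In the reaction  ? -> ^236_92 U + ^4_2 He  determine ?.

Conserve mass number: A = 236 + 4, so A = 240.
Conserve atomic number: Z = 92 + 2, so Z = 94.
Z = 94 is plutonium, so the species is ^240_94 Pu.

Pu-240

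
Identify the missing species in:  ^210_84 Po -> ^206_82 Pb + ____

Conserve mass number: 210 = 206 + A, so A = 4.
Conserve atomic number: 84 = 82 + Z, so Z = 2.
A = 4 and Z = 2 is ^4_2 He — an alpha particle.

alpha particle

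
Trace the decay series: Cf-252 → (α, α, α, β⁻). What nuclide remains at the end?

Np-240

Start: (A, Z) = (252, 98).
After α: (248, 96).
After α: (244, 94).
After α: (240, 92).
After β⁻: (240, 93).
Z = 93 is neptunium.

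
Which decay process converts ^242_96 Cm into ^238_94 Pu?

alpha decay

ΔA = 238 − 242 = -4; ΔZ = 94 − 96 = -2.
A drops by 4 and Z drops by 2 — the signature of alpha emission.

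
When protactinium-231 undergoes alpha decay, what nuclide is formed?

Alpha decay: mass number changes by -4, atomic number by -2.
A: 231 − 4 = 227; Z: 91 − 2 = 89.
Z = 89 is actinium, so the daughter is actinium-227.

Ac-227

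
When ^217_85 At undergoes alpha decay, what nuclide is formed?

Bi-213

Alpha decay: mass number changes by -4, atomic number by -2.
A: 217 − 4 = 213; Z: 85 − 2 = 83.
Z = 83 is bismuth, so the daughter is ^213_83 Bi.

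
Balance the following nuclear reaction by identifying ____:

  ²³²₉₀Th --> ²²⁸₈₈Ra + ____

Conserve mass number: 232 = 228 + A, so A = 4.
Conserve atomic number: 90 = 88 + Z, so Z = 2.
A = 4 and Z = 2 is ⁴₂He — an alpha particle.

alpha particle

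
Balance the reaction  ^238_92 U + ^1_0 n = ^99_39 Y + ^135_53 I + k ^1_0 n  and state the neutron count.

Conserve mass number: 239 = 99 + 135 + k, so k = 239 − 234 = 5.
Check atomic number: 92 = 39 + 53 + 0 = 92. ✓

5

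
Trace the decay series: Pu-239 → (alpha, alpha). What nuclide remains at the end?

Start: (A, Z) = (239, 94).
After α: (235, 92).
After α: (231, 90).
Z = 90 is thorium.

Th-231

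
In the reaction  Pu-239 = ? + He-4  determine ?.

U-235

Conserve mass number: 239 = A + 4, so A = 235.
Conserve atomic number: 94 = Z + 2, so Z = 92.
Z = 92 is uranium, so the species is U-235.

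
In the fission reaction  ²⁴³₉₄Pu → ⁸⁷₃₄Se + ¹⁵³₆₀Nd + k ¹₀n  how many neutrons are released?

Conserve mass number: 243 = 87 + 153 + k, so k = 243 − 240 = 3.
Check atomic number: 94 = 34 + 60 + 0 = 94. ✓

3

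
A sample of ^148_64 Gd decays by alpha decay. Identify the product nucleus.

Sm-144

Alpha decay: mass number changes by -4, atomic number by -2.
A: 148 − 4 = 144; Z: 64 − 2 = 62.
Z = 62 is samarium, so the daughter is ^144_62 Sm.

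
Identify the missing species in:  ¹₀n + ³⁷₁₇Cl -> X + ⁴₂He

P-34

Conserve mass number: 1 + 37 = A + 4, so A = 34.
Conserve atomic number: 0 + 17 = Z + 2, so Z = 15.
Z = 15 is phosphorus, so the species is ³⁴₁₅P.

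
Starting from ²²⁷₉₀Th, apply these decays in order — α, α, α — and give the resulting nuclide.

Start: (A, Z) = (227, 90).
After α: (223, 88).
After α: (219, 86).
After α: (215, 84).
Z = 84 is polonium.

Po-215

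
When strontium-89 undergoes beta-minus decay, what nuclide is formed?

Y-89

Beta-minus decay: mass number changes by +0, atomic number by +1.
A: 89 = 89; Z: 38 + 1 = 39.
Z = 39 is yttrium, so the daughter is yttrium-89.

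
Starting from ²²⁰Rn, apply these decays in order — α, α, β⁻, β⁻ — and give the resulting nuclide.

Start: (A, Z) = (220, 86).
After α: (216, 84).
After α: (212, 82).
After β⁻: (212, 83).
After β⁻: (212, 84).
Z = 84 is polonium.

Po-212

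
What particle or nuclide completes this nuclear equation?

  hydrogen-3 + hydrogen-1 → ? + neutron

Conserve mass number: 3 + 1 = A + 1, so A = 3.
Conserve atomic number: 1 + 1 = Z + 0, so Z = 2.
Z = 2 is helium, so the species is helium-3.

He-3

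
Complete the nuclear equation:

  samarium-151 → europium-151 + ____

beta-minus particle

Conserve mass number: 151 = 151 + A, so A = 0.
Conserve atomic number: 62 = 63 + Z, so Z = -1.
A = 0 and Z = -1 is e⁻ — a beta-minus particle.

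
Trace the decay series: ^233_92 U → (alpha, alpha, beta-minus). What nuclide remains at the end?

Ac-225

Start: (A, Z) = (233, 92).
After α: (229, 90).
After α: (225, 88).
After β⁻: (225, 89).
Z = 89 is actinium.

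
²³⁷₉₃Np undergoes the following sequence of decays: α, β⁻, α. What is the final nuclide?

Th-229

Start: (A, Z) = (237, 93).
After α: (233, 91).
After β⁻: (233, 92).
After α: (229, 90).
Z = 90 is thorium.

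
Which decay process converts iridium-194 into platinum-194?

beta-minus decay

ΔA = 194 − 194 = 0; ΔZ = 78 − 77 = +1.
A is unchanged and Z rises by 1 — a neutron has become a proton (β⁻ decay).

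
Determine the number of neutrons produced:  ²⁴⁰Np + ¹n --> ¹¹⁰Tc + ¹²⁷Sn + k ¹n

4

Conserve mass number: 241 = 110 + 127 + k, so k = 241 − 237 = 4.
Check atomic number: 93 = 43 + 50 + 0 = 93. ✓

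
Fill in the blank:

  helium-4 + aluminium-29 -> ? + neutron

P-32

Conserve mass number: 4 + 29 = A + 1, so A = 32.
Conserve atomic number: 2 + 13 = Z + 0, so Z = 15.
Z = 15 is phosphorus, so the species is phosphorus-32.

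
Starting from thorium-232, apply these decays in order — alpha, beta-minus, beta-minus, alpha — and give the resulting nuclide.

Start: (A, Z) = (232, 90).
After α: (228, 88).
After β⁻: (228, 89).
After β⁻: (228, 90).
After α: (224, 88).
Z = 88 is radium.

Ra-224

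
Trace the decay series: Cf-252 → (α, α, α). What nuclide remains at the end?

Start: (A, Z) = (252, 98).
After α: (248, 96).
After α: (244, 94).
After α: (240, 92).
Z = 92 is uranium.

U-240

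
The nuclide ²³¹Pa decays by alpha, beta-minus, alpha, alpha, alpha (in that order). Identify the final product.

Start: (A, Z) = (231, 91).
After α: (227, 89).
After β⁻: (227, 90).
After α: (223, 88).
After α: (219, 86).
After α: (215, 84).
Z = 84 is polonium.

Po-215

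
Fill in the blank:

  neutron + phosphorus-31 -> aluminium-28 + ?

Conserve mass number: 1 + 31 = 28 + A, so A = 4.
Conserve atomic number: 0 + 15 = 13 + Z, so Z = 2.
A = 4 and Z = 2 is helium-4 — an alpha particle.

alpha particle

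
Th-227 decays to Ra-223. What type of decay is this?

ΔA = 223 − 227 = -4; ΔZ = 88 − 90 = -2.
A drops by 4 and Z drops by 2 — the signature of alpha emission.

alpha decay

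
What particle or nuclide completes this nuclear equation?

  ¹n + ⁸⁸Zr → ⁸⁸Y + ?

Conserve mass number: 1 + 88 = 88 + A, so A = 1.
Conserve atomic number: 0 + 40 = 39 + Z, so Z = 1.
A = 1 and Z = 1 is ¹H — a proton.

proton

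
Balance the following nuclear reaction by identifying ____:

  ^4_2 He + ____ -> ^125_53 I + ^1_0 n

Sb-122

Conserve mass number: 4 + A = 125 + 1, so A = 122.
Conserve atomic number: 2 + Z = 53 + 0, so Z = 51.
Z = 51 is antimony, so the species is ^122_51 Sb.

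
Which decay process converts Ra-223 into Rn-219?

ΔA = 219 − 223 = -4; ΔZ = 86 − 88 = -2.
A drops by 4 and Z drops by 2 — the signature of alpha emission.

alpha decay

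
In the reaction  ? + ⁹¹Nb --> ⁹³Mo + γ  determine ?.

Conserve mass number: A + 91 = 93 + 0, so A = 2.
Conserve atomic number: Z + 41 = 42 + 0, so Z = 1.
A = 2 and Z = 1 is ²H — a deuteron.

deuteron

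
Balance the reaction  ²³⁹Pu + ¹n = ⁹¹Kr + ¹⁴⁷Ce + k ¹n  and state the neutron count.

2

Conserve mass number: 240 = 91 + 147 + k, so k = 240 − 238 = 2.
Check atomic number: 94 = 36 + 58 + 0 = 94. ✓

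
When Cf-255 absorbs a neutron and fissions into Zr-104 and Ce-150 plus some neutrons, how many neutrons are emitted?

2

Conserve mass number: 256 = 104 + 150 + k, so k = 256 − 254 = 2.
Check atomic number: 98 = 40 + 58 + 0 = 98. ✓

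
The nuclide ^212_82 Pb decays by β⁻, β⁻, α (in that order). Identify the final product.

Start: (A, Z) = (212, 82).
After β⁻: (212, 83).
After β⁻: (212, 84).
After α: (208, 82).
Z = 82 is lead.

Pb-208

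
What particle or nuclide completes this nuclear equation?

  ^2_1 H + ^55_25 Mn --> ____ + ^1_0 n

Conserve mass number: 2 + 55 = A + 1, so A = 56.
Conserve atomic number: 1 + 25 = Z + 0, so Z = 26.
Z = 26 is iron, so the species is ^56_26 Fe.

Fe-56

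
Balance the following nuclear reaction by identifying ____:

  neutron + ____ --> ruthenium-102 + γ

Ru-101

Conserve mass number: 1 + A = 102 + 0, so A = 101.
Conserve atomic number: 0 + Z = 44 + 0, so Z = 44.
Z = 44 is ruthenium, so the species is ruthenium-101.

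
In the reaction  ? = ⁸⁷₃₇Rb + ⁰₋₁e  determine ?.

Conserve mass number: A = 87 + 0, so A = 87.
Conserve atomic number: Z = 37 − 1, so Z = 36.
Z = 36 is krypton, so the species is ⁸⁷₃₆Kr.

Kr-87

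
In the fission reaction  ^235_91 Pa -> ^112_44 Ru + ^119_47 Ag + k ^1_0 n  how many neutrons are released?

Conserve mass number: 235 = 112 + 119 + k, so k = 235 − 231 = 4.
Check atomic number: 91 = 44 + 47 + 0 = 91. ✓

4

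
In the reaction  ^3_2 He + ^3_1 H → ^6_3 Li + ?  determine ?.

gamma ray

Conserve mass number: 3 + 3 = 6 + A, so A = 0.
Conserve atomic number: 2 + 1 = 3 + Z, so Z = 0.
A = 0 and Z = 0 is ^0_0 γ — a gamma ray.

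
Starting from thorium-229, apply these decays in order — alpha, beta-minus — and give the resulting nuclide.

Ac-225

Start: (A, Z) = (229, 90).
After α: (225, 88).
After β⁻: (225, 89).
Z = 89 is actinium.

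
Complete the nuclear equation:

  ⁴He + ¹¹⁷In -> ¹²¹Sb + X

Conserve mass number: 4 + 117 = 121 + A, so A = 0.
Conserve atomic number: 2 + 49 = 51 + Z, so Z = 0.
A = 0 and Z = 0 is γ — a gamma ray.

gamma ray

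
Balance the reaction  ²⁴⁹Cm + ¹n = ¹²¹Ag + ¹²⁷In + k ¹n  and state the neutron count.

2

Conserve mass number: 250 = 121 + 127 + k, so k = 250 − 248 = 2.
Check atomic number: 96 = 47 + 49 + 0 = 96. ✓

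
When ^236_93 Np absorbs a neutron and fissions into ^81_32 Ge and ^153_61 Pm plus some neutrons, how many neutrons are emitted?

Conserve mass number: 237 = 81 + 153 + k, so k = 237 − 234 = 3.
Check atomic number: 93 = 32 + 61 + 0 = 93. ✓

3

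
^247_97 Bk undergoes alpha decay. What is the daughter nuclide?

Am-243

Alpha decay: mass number changes by -4, atomic number by -2.
A: 247 − 4 = 243; Z: 97 − 2 = 95.
Z = 95 is americium, so the daughter is ^243_95 Am.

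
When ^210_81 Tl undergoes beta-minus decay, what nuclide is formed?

Beta-minus decay: mass number changes by +0, atomic number by +1.
A: 210 = 210; Z: 81 + 1 = 82.
Z = 82 is lead, so the daughter is ^210_82 Pb.

Pb-210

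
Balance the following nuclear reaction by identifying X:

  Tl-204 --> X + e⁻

Conserve mass number: 204 = A + 0, so A = 204.
Conserve atomic number: 81 = Z − 1, so Z = 82.
Z = 82 is lead, so the species is Pb-204.

Pb-204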